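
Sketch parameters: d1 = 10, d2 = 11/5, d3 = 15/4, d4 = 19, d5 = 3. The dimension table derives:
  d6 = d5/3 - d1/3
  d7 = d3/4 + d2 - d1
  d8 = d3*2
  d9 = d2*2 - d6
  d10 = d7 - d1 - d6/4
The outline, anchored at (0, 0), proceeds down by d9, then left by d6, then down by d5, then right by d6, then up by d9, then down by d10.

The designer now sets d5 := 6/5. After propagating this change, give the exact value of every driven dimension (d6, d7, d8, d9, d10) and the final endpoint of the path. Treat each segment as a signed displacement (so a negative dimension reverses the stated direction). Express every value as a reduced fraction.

Apply edit: d5 := 6/5
  d6 = d5/3 - d1/3 = -44/15
  d7 = d3/4 + d2 - d1 = -549/80
  d8 = d3*2 = 15/2
  d9 = d2*2 - d6 = 22/3
  d10 = d7 - d1 - d6/4 = -3871/240
Walk from origin (0, 0):
  seg 1: down by d9 = 22/3 → (0, -22/3)
  seg 2: left by d6 = -44/15 → (44/15, -22/3)
  seg 3: down by d5 = 6/5 → (44/15, -128/15)
  seg 4: right by d6 = -44/15 → (0, -128/15)
  seg 5: up by d9 = 22/3 → (0, -6/5)
  seg 6: down by d10 = -3871/240 → (0, 3583/240)

d6 = -44/15
d7 = -549/80
d8 = 15/2
d9 = 22/3
d10 = -3871/240
endpoint = (0, 3583/240)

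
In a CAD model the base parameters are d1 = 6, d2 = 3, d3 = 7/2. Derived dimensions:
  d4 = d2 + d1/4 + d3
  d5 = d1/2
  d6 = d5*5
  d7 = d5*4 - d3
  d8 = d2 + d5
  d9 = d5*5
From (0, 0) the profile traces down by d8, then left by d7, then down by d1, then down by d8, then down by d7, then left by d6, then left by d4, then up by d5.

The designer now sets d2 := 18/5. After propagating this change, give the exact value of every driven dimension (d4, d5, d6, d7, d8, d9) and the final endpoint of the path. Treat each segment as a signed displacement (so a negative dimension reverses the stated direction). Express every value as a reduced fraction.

Apply edit: d2 := 18/5
  d4 = d2 + d1/4 + d3 = 43/5
  d5 = d1/2 = 3
  d6 = d5*5 = 15
  d7 = d5*4 - d3 = 17/2
  d8 = d2 + d5 = 33/5
  d9 = d5*5 = 15
Walk from origin (0, 0):
  seg 1: down by d8 = 33/5 → (0, -33/5)
  seg 2: left by d7 = 17/2 → (-17/2, -33/5)
  seg 3: down by d1 = 6 → (-17/2, -63/5)
  seg 4: down by d8 = 33/5 → (-17/2, -96/5)
  seg 5: down by d7 = 17/2 → (-17/2, -277/10)
  seg 6: left by d6 = 15 → (-47/2, -277/10)
  seg 7: left by d4 = 43/5 → (-321/10, -277/10)
  seg 8: up by d5 = 3 → (-321/10, -247/10)

d4 = 43/5
d5 = 3
d6 = 15
d7 = 17/2
d8 = 33/5
d9 = 15
endpoint = (-321/10, -247/10)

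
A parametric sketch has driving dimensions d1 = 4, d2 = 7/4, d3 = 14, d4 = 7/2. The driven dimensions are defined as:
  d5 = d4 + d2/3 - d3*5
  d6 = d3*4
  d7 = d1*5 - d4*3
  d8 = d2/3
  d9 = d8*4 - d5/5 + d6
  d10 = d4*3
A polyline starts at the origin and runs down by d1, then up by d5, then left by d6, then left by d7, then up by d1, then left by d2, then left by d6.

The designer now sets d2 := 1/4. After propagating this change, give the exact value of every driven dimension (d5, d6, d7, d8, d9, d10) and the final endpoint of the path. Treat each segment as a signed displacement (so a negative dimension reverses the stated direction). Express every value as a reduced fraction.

Apply edit: d2 := 1/4
  d5 = d4 + d2/3 - d3*5 = -797/12
  d6 = d3*4 = 56
  d7 = d1*5 - d4*3 = 19/2
  d8 = d2/3 = 1/12
  d9 = d8*4 - d5/5 + d6 = 4177/60
  d10 = d4*3 = 21/2
Walk from origin (0, 0):
  seg 1: down by d1 = 4 → (0, -4)
  seg 2: up by d5 = -797/12 → (0, -845/12)
  seg 3: left by d6 = 56 → (-56, -845/12)
  seg 4: left by d7 = 19/2 → (-131/2, -845/12)
  seg 5: up by d1 = 4 → (-131/2, -797/12)
  seg 6: left by d2 = 1/4 → (-263/4, -797/12)
  seg 7: left by d6 = 56 → (-487/4, -797/12)

d5 = -797/12
d6 = 56
d7 = 19/2
d8 = 1/12
d9 = 4177/60
d10 = 21/2
endpoint = (-487/4, -797/12)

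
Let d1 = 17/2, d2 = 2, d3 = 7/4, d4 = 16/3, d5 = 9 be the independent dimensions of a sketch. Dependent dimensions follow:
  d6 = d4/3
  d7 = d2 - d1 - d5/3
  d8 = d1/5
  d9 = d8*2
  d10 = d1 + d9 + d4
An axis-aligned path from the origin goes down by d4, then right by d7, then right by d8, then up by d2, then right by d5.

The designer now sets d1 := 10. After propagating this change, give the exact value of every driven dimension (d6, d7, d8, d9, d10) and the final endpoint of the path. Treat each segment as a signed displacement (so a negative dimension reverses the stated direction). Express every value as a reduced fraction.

Apply edit: d1 := 10
  d6 = d4/3 = 16/9
  d7 = d2 - d1 - d5/3 = -11
  d8 = d1/5 = 2
  d9 = d8*2 = 4
  d10 = d1 + d9 + d4 = 58/3
Walk from origin (0, 0):
  seg 1: down by d4 = 16/3 → (0, -16/3)
  seg 2: right by d7 = -11 → (-11, -16/3)
  seg 3: right by d8 = 2 → (-9, -16/3)
  seg 4: up by d2 = 2 → (-9, -10/3)
  seg 5: right by d5 = 9 → (0, -10/3)

d6 = 16/9
d7 = -11
d8 = 2
d9 = 4
d10 = 58/3
endpoint = (0, -10/3)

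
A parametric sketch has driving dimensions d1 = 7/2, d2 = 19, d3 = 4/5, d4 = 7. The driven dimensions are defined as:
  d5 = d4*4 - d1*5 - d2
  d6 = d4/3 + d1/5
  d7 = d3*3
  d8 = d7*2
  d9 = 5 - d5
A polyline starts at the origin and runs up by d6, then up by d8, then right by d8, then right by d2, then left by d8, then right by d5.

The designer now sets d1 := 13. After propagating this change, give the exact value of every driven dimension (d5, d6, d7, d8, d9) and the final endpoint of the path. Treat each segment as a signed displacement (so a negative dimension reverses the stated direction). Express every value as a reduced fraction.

d5 = -56
d6 = 74/15
d7 = 12/5
d8 = 24/5
d9 = 61
endpoint = (-37, 146/15)

Apply edit: d1 := 13
  d5 = d4*4 - d1*5 - d2 = -56
  d6 = d4/3 + d1/5 = 74/15
  d7 = d3*3 = 12/5
  d8 = d7*2 = 24/5
  d9 = 5 - d5 = 61
Walk from origin (0, 0):
  seg 1: up by d6 = 74/15 → (0, 74/15)
  seg 2: up by d8 = 24/5 → (0, 146/15)
  seg 3: right by d8 = 24/5 → (24/5, 146/15)
  seg 4: right by d2 = 19 → (119/5, 146/15)
  seg 5: left by d8 = 24/5 → (19, 146/15)
  seg 6: right by d5 = -56 → (-37, 146/15)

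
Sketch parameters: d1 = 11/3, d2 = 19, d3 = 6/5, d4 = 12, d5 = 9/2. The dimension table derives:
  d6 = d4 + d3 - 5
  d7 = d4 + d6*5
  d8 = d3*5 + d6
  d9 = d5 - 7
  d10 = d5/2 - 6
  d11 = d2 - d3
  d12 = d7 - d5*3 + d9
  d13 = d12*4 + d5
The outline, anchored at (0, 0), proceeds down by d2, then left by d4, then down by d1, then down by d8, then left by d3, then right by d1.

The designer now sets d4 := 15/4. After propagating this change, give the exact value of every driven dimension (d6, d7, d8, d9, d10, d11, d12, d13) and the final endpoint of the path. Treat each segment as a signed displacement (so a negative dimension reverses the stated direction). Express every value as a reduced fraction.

Apply edit: d4 := 15/4
  d6 = d4 + d3 - 5 = -1/20
  d7 = d4 + d6*5 = 7/2
  d8 = d3*5 + d6 = 119/20
  d9 = d5 - 7 = -5/2
  d10 = d5/2 - 6 = -15/4
  d11 = d2 - d3 = 89/5
  d12 = d7 - d5*3 + d9 = -25/2
  d13 = d12*4 + d5 = -91/2
Walk from origin (0, 0):
  seg 1: down by d2 = 19 → (0, -19)
  seg 2: left by d4 = 15/4 → (-15/4, -19)
  seg 3: down by d1 = 11/3 → (-15/4, -68/3)
  seg 4: down by d8 = 119/20 → (-15/4, -1717/60)
  seg 5: left by d3 = 6/5 → (-99/20, -1717/60)
  seg 6: right by d1 = 11/3 → (-77/60, -1717/60)

d6 = -1/20
d7 = 7/2
d8 = 119/20
d9 = -5/2
d10 = -15/4
d11 = 89/5
d12 = -25/2
d13 = -91/2
endpoint = (-77/60, -1717/60)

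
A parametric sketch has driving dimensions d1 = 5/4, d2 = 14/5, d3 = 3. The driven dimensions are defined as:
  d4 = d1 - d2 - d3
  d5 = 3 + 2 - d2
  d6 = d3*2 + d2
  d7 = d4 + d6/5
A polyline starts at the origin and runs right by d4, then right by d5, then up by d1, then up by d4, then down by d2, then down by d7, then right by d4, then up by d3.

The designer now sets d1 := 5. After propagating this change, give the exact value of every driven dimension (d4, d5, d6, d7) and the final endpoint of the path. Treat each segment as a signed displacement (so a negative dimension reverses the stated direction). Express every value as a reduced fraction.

d4 = -4/5
d5 = 11/5
d6 = 44/5
d7 = 24/25
endpoint = (3/5, 86/25)

Apply edit: d1 := 5
  d4 = d1 - d2 - d3 = -4/5
  d5 = 3 + 2 - d2 = 11/5
  d6 = d3*2 + d2 = 44/5
  d7 = d4 + d6/5 = 24/25
Walk from origin (0, 0):
  seg 1: right by d4 = -4/5 → (-4/5, 0)
  seg 2: right by d5 = 11/5 → (7/5, 0)
  seg 3: up by d1 = 5 → (7/5, 5)
  seg 4: up by d4 = -4/5 → (7/5, 21/5)
  seg 5: down by d2 = 14/5 → (7/5, 7/5)
  seg 6: down by d7 = 24/25 → (7/5, 11/25)
  seg 7: right by d4 = -4/5 → (3/5, 11/25)
  seg 8: up by d3 = 3 → (3/5, 86/25)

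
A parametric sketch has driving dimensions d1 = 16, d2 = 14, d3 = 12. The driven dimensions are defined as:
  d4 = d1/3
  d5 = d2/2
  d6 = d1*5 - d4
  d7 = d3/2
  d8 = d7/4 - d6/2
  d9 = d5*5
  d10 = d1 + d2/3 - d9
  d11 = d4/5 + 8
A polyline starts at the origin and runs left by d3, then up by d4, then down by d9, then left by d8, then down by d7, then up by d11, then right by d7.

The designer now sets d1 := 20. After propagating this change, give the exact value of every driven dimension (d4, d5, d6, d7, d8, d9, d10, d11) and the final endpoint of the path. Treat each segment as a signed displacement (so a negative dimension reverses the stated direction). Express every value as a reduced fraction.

d4 = 20/3
d5 = 7
d6 = 280/3
d7 = 6
d8 = -271/6
d9 = 35
d10 = -31/3
d11 = 28/3
endpoint = (235/6, -25)

Apply edit: d1 := 20
  d4 = d1/3 = 20/3
  d5 = d2/2 = 7
  d6 = d1*5 - d4 = 280/3
  d7 = d3/2 = 6
  d8 = d7/4 - d6/2 = -271/6
  d9 = d5*5 = 35
  d10 = d1 + d2/3 - d9 = -31/3
  d11 = d4/5 + 8 = 28/3
Walk from origin (0, 0):
  seg 1: left by d3 = 12 → (-12, 0)
  seg 2: up by d4 = 20/3 → (-12, 20/3)
  seg 3: down by d9 = 35 → (-12, -85/3)
  seg 4: left by d8 = -271/6 → (199/6, -85/3)
  seg 5: down by d7 = 6 → (199/6, -103/3)
  seg 6: up by d11 = 28/3 → (199/6, -25)
  seg 7: right by d7 = 6 → (235/6, -25)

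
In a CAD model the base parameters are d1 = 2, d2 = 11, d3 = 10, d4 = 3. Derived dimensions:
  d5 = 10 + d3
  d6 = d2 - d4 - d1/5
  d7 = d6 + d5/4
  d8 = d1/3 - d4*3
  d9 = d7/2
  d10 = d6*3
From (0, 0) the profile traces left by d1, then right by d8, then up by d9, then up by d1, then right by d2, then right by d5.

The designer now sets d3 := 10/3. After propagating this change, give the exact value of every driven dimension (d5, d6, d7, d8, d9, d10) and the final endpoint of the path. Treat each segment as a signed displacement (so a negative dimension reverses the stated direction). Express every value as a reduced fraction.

Apply edit: d3 := 10/3
  d5 = 10 + d3 = 40/3
  d6 = d2 - d4 - d1/5 = 38/5
  d7 = d6 + d5/4 = 164/15
  d8 = d1/3 - d4*3 = -25/3
  d9 = d7/2 = 82/15
  d10 = d6*3 = 114/5
Walk from origin (0, 0):
  seg 1: left by d1 = 2 → (-2, 0)
  seg 2: right by d8 = -25/3 → (-31/3, 0)
  seg 3: up by d9 = 82/15 → (-31/3, 82/15)
  seg 4: up by d1 = 2 → (-31/3, 112/15)
  seg 5: right by d2 = 11 → (2/3, 112/15)
  seg 6: right by d5 = 40/3 → (14, 112/15)

d5 = 40/3
d6 = 38/5
d7 = 164/15
d8 = -25/3
d9 = 82/15
d10 = 114/5
endpoint = (14, 112/15)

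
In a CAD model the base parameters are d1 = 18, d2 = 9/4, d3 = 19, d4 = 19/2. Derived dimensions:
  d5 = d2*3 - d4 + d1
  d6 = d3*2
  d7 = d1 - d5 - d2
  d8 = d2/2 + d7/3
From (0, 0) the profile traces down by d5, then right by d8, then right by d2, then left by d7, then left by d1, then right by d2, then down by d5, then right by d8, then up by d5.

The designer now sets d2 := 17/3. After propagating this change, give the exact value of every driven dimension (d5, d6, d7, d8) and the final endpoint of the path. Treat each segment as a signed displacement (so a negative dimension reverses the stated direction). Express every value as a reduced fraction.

Apply edit: d2 := 17/3
  d5 = d2*3 - d4 + d1 = 51/2
  d6 = d3*2 = 38
  d7 = d1 - d5 - d2 = -79/6
  d8 = d2/2 + d7/3 = -14/9
Walk from origin (0, 0):
  seg 1: down by d5 = 51/2 → (0, -51/2)
  seg 2: right by d8 = -14/9 → (-14/9, -51/2)
  seg 3: right by d2 = 17/3 → (37/9, -51/2)
  seg 4: left by d7 = -79/6 → (311/18, -51/2)
  seg 5: left by d1 = 18 → (-13/18, -51/2)
  seg 6: right by d2 = 17/3 → (89/18, -51/2)
  seg 7: down by d5 = 51/2 → (89/18, -51)
  seg 8: right by d8 = -14/9 → (61/18, -51)
  seg 9: up by d5 = 51/2 → (61/18, -51/2)

d5 = 51/2
d6 = 38
d7 = -79/6
d8 = -14/9
endpoint = (61/18, -51/2)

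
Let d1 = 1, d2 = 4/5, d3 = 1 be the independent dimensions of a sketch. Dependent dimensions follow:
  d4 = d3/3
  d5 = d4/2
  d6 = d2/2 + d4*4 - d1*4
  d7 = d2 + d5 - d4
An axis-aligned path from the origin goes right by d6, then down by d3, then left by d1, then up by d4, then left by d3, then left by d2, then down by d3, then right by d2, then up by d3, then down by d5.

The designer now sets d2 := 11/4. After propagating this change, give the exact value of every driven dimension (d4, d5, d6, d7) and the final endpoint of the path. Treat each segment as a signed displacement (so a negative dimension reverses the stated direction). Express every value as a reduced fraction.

Apply edit: d2 := 11/4
  d4 = d3/3 = 1/3
  d5 = d4/2 = 1/6
  d6 = d2/2 + d4*4 - d1*4 = -31/24
  d7 = d2 + d5 - d4 = 31/12
Walk from origin (0, 0):
  seg 1: right by d6 = -31/24 → (-31/24, 0)
  seg 2: down by d3 = 1 → (-31/24, -1)
  seg 3: left by d1 = 1 → (-55/24, -1)
  seg 4: up by d4 = 1/3 → (-55/24, -2/3)
  seg 5: left by d3 = 1 → (-79/24, -2/3)
  seg 6: left by d2 = 11/4 → (-145/24, -2/3)
  seg 7: down by d3 = 1 → (-145/24, -5/3)
  seg 8: right by d2 = 11/4 → (-79/24, -5/3)
  seg 9: up by d3 = 1 → (-79/24, -2/3)
  seg 10: down by d5 = 1/6 → (-79/24, -5/6)

d4 = 1/3
d5 = 1/6
d6 = -31/24
d7 = 31/12
endpoint = (-79/24, -5/6)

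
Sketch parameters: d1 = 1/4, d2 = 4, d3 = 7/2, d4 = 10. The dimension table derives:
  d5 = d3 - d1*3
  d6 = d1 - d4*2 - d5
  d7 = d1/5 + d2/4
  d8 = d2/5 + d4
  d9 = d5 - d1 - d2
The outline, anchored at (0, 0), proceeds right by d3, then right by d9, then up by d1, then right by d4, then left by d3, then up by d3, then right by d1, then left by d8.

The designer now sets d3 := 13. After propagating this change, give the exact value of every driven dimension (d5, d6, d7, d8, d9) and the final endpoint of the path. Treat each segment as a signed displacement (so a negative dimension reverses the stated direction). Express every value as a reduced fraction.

d5 = 49/4
d6 = -32
d7 = 21/20
d8 = 54/5
d9 = 8
endpoint = (149/20, 53/4)

Apply edit: d3 := 13
  d5 = d3 - d1*3 = 49/4
  d6 = d1 - d4*2 - d5 = -32
  d7 = d1/5 + d2/4 = 21/20
  d8 = d2/5 + d4 = 54/5
  d9 = d5 - d1 - d2 = 8
Walk from origin (0, 0):
  seg 1: right by d3 = 13 → (13, 0)
  seg 2: right by d9 = 8 → (21, 0)
  seg 3: up by d1 = 1/4 → (21, 1/4)
  seg 4: right by d4 = 10 → (31, 1/4)
  seg 5: left by d3 = 13 → (18, 1/4)
  seg 6: up by d3 = 13 → (18, 53/4)
  seg 7: right by d1 = 1/4 → (73/4, 53/4)
  seg 8: left by d8 = 54/5 → (149/20, 53/4)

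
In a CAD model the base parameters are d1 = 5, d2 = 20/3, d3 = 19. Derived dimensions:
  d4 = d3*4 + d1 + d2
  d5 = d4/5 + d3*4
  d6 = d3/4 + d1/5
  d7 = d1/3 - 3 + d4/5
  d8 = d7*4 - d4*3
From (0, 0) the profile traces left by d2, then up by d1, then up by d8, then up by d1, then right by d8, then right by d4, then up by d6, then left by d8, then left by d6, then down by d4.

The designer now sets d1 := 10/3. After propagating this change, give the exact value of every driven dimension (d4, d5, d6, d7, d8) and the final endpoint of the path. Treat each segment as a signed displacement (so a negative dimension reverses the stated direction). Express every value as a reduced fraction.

Apply edit: d1 := 10/3
  d4 = d3*4 + d1 + d2 = 86
  d5 = d4/5 + d3*4 = 466/5
  d6 = d3/4 + d1/5 = 65/12
  d7 = d1/3 - 3 + d4/5 = 689/45
  d8 = d7*4 - d4*3 = -8854/45
Walk from origin (0, 0):
  seg 1: left by d2 = 20/3 → (-20/3, 0)
  seg 2: up by d1 = 10/3 → (-20/3, 10/3)
  seg 3: up by d8 = -8854/45 → (-20/3, -8704/45)
  seg 4: up by d1 = 10/3 → (-20/3, -8554/45)
  seg 5: right by d8 = -8854/45 → (-9154/45, -8554/45)
  seg 6: right by d4 = 86 → (-5284/45, -8554/45)
  seg 7: up by d6 = 65/12 → (-5284/45, -33241/180)
  seg 8: left by d8 = -8854/45 → (238/3, -33241/180)
  seg 9: left by d6 = 65/12 → (887/12, -33241/180)
  seg 10: down by d4 = 86 → (887/12, -48721/180)

d4 = 86
d5 = 466/5
d6 = 65/12
d7 = 689/45
d8 = -8854/45
endpoint = (887/12, -48721/180)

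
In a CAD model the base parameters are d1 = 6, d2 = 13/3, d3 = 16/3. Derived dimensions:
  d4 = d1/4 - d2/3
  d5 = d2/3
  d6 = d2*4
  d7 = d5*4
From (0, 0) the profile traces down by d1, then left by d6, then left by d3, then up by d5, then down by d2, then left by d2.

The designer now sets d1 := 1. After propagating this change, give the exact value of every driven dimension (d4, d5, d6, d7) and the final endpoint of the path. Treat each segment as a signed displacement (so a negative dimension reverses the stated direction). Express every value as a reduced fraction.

d4 = -43/36
d5 = 13/9
d6 = 52/3
d7 = 52/9
endpoint = (-27, -35/9)

Apply edit: d1 := 1
  d4 = d1/4 - d2/3 = -43/36
  d5 = d2/3 = 13/9
  d6 = d2*4 = 52/3
  d7 = d5*4 = 52/9
Walk from origin (0, 0):
  seg 1: down by d1 = 1 → (0, -1)
  seg 2: left by d6 = 52/3 → (-52/3, -1)
  seg 3: left by d3 = 16/3 → (-68/3, -1)
  seg 4: up by d5 = 13/9 → (-68/3, 4/9)
  seg 5: down by d2 = 13/3 → (-68/3, -35/9)
  seg 6: left by d2 = 13/3 → (-27, -35/9)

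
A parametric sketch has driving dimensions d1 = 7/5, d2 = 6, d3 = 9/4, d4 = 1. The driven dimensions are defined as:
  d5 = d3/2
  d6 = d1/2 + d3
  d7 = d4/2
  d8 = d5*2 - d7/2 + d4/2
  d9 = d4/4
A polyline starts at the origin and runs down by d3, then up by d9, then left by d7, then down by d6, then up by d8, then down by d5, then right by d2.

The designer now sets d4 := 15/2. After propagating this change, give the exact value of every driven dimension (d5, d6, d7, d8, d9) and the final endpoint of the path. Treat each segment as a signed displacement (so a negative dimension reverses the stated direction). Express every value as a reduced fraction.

d5 = 9/8
d6 = 59/20
d7 = 15/4
d8 = 33/8
d9 = 15/8
endpoint = (9/4, -13/40)

Apply edit: d4 := 15/2
  d5 = d3/2 = 9/8
  d6 = d1/2 + d3 = 59/20
  d7 = d4/2 = 15/4
  d8 = d5*2 - d7/2 + d4/2 = 33/8
  d9 = d4/4 = 15/8
Walk from origin (0, 0):
  seg 1: down by d3 = 9/4 → (0, -9/4)
  seg 2: up by d9 = 15/8 → (0, -3/8)
  seg 3: left by d7 = 15/4 → (-15/4, -3/8)
  seg 4: down by d6 = 59/20 → (-15/4, -133/40)
  seg 5: up by d8 = 33/8 → (-15/4, 4/5)
  seg 6: down by d5 = 9/8 → (-15/4, -13/40)
  seg 7: right by d2 = 6 → (9/4, -13/40)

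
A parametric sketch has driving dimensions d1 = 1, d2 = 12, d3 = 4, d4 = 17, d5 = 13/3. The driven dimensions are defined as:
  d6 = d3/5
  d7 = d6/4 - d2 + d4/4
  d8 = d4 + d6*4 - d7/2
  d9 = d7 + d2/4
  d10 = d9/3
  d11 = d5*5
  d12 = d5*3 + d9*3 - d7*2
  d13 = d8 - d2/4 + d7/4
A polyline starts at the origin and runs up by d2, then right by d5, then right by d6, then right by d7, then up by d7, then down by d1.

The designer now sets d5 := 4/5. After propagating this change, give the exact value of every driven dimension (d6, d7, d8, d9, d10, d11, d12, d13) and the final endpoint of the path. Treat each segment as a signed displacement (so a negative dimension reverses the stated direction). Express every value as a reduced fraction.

d6 = 4/5
d7 = -151/20
d8 = 959/40
d9 = -91/20
d10 = -91/60
d11 = 4
d12 = 77/20
d13 = 1527/80
endpoint = (-119/20, 69/20)

Apply edit: d5 := 4/5
  d6 = d3/5 = 4/5
  d7 = d6/4 - d2 + d4/4 = -151/20
  d8 = d4 + d6*4 - d7/2 = 959/40
  d9 = d7 + d2/4 = -91/20
  d10 = d9/3 = -91/60
  d11 = d5*5 = 4
  d12 = d5*3 + d9*3 - d7*2 = 77/20
  d13 = d8 - d2/4 + d7/4 = 1527/80
Walk from origin (0, 0):
  seg 1: up by d2 = 12 → (0, 12)
  seg 2: right by d5 = 4/5 → (4/5, 12)
  seg 3: right by d6 = 4/5 → (8/5, 12)
  seg 4: right by d7 = -151/20 → (-119/20, 12)
  seg 5: up by d7 = -151/20 → (-119/20, 89/20)
  seg 6: down by d1 = 1 → (-119/20, 69/20)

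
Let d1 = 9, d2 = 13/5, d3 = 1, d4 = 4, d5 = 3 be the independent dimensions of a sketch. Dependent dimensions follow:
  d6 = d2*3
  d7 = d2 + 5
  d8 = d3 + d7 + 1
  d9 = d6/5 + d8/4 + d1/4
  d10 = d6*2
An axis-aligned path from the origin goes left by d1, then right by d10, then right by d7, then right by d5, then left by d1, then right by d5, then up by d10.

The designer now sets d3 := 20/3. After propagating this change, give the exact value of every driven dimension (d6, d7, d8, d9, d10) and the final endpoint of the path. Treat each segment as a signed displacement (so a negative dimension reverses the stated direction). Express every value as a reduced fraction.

d6 = 39/5
d7 = 38/5
d8 = 229/15
d9 = 572/75
d10 = 78/5
endpoint = (56/5, 78/5)

Apply edit: d3 := 20/3
  d6 = d2*3 = 39/5
  d7 = d2 + 5 = 38/5
  d8 = d3 + d7 + 1 = 229/15
  d9 = d6/5 + d8/4 + d1/4 = 572/75
  d10 = d6*2 = 78/5
Walk from origin (0, 0):
  seg 1: left by d1 = 9 → (-9, 0)
  seg 2: right by d10 = 78/5 → (33/5, 0)
  seg 3: right by d7 = 38/5 → (71/5, 0)
  seg 4: right by d5 = 3 → (86/5, 0)
  seg 5: left by d1 = 9 → (41/5, 0)
  seg 6: right by d5 = 3 → (56/5, 0)
  seg 7: up by d10 = 78/5 → (56/5, 78/5)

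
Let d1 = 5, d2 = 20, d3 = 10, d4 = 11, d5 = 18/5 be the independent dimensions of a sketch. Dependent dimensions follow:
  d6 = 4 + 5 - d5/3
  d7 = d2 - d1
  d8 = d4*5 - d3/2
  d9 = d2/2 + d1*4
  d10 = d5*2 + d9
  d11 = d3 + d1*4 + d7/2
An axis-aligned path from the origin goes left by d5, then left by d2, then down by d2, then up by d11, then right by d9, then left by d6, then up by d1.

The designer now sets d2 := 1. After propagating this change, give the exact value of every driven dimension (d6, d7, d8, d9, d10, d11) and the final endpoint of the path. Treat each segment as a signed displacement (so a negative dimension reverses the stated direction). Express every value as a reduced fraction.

Apply edit: d2 := 1
  d6 = 4 + 5 - d5/3 = 39/5
  d7 = d2 - d1 = -4
  d8 = d4*5 - d3/2 = 50
  d9 = d2/2 + d1*4 = 41/2
  d10 = d5*2 + d9 = 277/10
  d11 = d3 + d1*4 + d7/2 = 28
Walk from origin (0, 0):
  seg 1: left by d5 = 18/5 → (-18/5, 0)
  seg 2: left by d2 = 1 → (-23/5, 0)
  seg 3: down by d2 = 1 → (-23/5, -1)
  seg 4: up by d11 = 28 → (-23/5, 27)
  seg 5: right by d9 = 41/2 → (159/10, 27)
  seg 6: left by d6 = 39/5 → (81/10, 27)
  seg 7: up by d1 = 5 → (81/10, 32)

d6 = 39/5
d7 = -4
d8 = 50
d9 = 41/2
d10 = 277/10
d11 = 28
endpoint = (81/10, 32)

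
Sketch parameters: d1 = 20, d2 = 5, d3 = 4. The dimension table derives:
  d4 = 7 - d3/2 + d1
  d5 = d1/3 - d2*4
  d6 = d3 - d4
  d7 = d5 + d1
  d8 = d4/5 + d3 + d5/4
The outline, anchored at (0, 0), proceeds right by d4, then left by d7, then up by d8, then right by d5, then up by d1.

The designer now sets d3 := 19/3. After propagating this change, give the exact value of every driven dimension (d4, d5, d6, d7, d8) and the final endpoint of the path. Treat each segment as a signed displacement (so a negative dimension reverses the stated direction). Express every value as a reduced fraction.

Apply edit: d3 := 19/3
  d4 = 7 - d3/2 + d1 = 143/6
  d5 = d1/3 - d2*4 = -40/3
  d6 = d3 - d4 = -35/2
  d7 = d5 + d1 = 20/3
  d8 = d4/5 + d3 + d5/4 = 233/30
Walk from origin (0, 0):
  seg 1: right by d4 = 143/6 → (143/6, 0)
  seg 2: left by d7 = 20/3 → (103/6, 0)
  seg 3: up by d8 = 233/30 → (103/6, 233/30)
  seg 4: right by d5 = -40/3 → (23/6, 233/30)
  seg 5: up by d1 = 20 → (23/6, 833/30)

d4 = 143/6
d5 = -40/3
d6 = -35/2
d7 = 20/3
d8 = 233/30
endpoint = (23/6, 833/30)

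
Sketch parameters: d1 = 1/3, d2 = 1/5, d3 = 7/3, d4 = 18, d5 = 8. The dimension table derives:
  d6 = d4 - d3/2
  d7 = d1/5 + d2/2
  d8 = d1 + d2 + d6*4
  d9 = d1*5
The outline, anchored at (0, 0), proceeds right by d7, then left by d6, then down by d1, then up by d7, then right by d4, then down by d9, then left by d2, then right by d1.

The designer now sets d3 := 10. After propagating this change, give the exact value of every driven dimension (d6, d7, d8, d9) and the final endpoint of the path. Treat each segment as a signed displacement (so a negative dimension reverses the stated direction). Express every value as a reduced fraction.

d6 = 13
d7 = 1/6
d8 = 788/15
d9 = 5/3
endpoint = (53/10, -11/6)

Apply edit: d3 := 10
  d6 = d4 - d3/2 = 13
  d7 = d1/5 + d2/2 = 1/6
  d8 = d1 + d2 + d6*4 = 788/15
  d9 = d1*5 = 5/3
Walk from origin (0, 0):
  seg 1: right by d7 = 1/6 → (1/6, 0)
  seg 2: left by d6 = 13 → (-77/6, 0)
  seg 3: down by d1 = 1/3 → (-77/6, -1/3)
  seg 4: up by d7 = 1/6 → (-77/6, -1/6)
  seg 5: right by d4 = 18 → (31/6, -1/6)
  seg 6: down by d9 = 5/3 → (31/6, -11/6)
  seg 7: left by d2 = 1/5 → (149/30, -11/6)
  seg 8: right by d1 = 1/3 → (53/10, -11/6)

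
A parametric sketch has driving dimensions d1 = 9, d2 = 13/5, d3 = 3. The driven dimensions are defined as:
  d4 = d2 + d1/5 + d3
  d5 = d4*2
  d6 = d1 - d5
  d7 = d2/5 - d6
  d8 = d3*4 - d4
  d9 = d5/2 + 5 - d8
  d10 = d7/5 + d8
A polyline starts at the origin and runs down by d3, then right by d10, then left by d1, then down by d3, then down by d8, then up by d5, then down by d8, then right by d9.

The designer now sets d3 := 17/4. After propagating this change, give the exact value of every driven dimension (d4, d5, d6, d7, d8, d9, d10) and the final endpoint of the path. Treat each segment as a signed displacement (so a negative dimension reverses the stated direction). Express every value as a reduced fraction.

d4 = 173/20
d5 = 173/10
d6 = -83/10
d7 = 441/50
d8 = 167/20
d9 = 53/10
d10 = 5057/500
endpoint = (3207/500, -79/10)

Apply edit: d3 := 17/4
  d4 = d2 + d1/5 + d3 = 173/20
  d5 = d4*2 = 173/10
  d6 = d1 - d5 = -83/10
  d7 = d2/5 - d6 = 441/50
  d8 = d3*4 - d4 = 167/20
  d9 = d5/2 + 5 - d8 = 53/10
  d10 = d7/5 + d8 = 5057/500
Walk from origin (0, 0):
  seg 1: down by d3 = 17/4 → (0, -17/4)
  seg 2: right by d10 = 5057/500 → (5057/500, -17/4)
  seg 3: left by d1 = 9 → (557/500, -17/4)
  seg 4: down by d3 = 17/4 → (557/500, -17/2)
  seg 5: down by d8 = 167/20 → (557/500, -337/20)
  seg 6: up by d5 = 173/10 → (557/500, 9/20)
  seg 7: down by d8 = 167/20 → (557/500, -79/10)
  seg 8: right by d9 = 53/10 → (3207/500, -79/10)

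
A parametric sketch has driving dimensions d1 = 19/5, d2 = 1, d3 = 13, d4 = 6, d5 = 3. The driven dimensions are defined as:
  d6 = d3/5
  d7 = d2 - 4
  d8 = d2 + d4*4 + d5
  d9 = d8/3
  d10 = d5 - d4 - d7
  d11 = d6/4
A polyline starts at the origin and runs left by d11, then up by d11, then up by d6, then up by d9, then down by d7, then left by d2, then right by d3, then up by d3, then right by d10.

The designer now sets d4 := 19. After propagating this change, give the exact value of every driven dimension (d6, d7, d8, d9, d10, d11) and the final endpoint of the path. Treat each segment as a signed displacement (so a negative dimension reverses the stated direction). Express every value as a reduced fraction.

Apply edit: d4 := 19
  d6 = d3/5 = 13/5
  d7 = d2 - 4 = -3
  d8 = d2 + d4*4 + d5 = 80
  d9 = d8/3 = 80/3
  d10 = d5 - d4 - d7 = -13
  d11 = d6/4 = 13/20
Walk from origin (0, 0):
  seg 1: left by d11 = 13/20 → (-13/20, 0)
  seg 2: up by d11 = 13/20 → (-13/20, 13/20)
  seg 3: up by d6 = 13/5 → (-13/20, 13/4)
  seg 4: up by d9 = 80/3 → (-13/20, 359/12)
  seg 5: down by d7 = -3 → (-13/20, 395/12)
  seg 6: left by d2 = 1 → (-33/20, 395/12)
  seg 7: right by d3 = 13 → (227/20, 395/12)
  seg 8: up by d3 = 13 → (227/20, 551/12)
  seg 9: right by d10 = -13 → (-33/20, 551/12)

d6 = 13/5
d7 = -3
d8 = 80
d9 = 80/3
d10 = -13
d11 = 13/20
endpoint = (-33/20, 551/12)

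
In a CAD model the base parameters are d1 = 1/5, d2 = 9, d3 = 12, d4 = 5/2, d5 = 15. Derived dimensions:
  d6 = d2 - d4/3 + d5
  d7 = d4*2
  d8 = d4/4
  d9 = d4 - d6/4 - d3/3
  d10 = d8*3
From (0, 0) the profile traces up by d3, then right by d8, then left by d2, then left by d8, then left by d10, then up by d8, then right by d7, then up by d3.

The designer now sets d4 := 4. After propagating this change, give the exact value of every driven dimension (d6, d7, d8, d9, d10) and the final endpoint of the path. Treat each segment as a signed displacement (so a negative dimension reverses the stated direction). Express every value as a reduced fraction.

Apply edit: d4 := 4
  d6 = d2 - d4/3 + d5 = 68/3
  d7 = d4*2 = 8
  d8 = d4/4 = 1
  d9 = d4 - d6/4 - d3/3 = -17/3
  d10 = d8*3 = 3
Walk from origin (0, 0):
  seg 1: up by d3 = 12 → (0, 12)
  seg 2: right by d8 = 1 → (1, 12)
  seg 3: left by d2 = 9 → (-8, 12)
  seg 4: left by d8 = 1 → (-9, 12)
  seg 5: left by d10 = 3 → (-12, 12)
  seg 6: up by d8 = 1 → (-12, 13)
  seg 7: right by d7 = 8 → (-4, 13)
  seg 8: up by d3 = 12 → (-4, 25)

d6 = 68/3
d7 = 8
d8 = 1
d9 = -17/3
d10 = 3
endpoint = (-4, 25)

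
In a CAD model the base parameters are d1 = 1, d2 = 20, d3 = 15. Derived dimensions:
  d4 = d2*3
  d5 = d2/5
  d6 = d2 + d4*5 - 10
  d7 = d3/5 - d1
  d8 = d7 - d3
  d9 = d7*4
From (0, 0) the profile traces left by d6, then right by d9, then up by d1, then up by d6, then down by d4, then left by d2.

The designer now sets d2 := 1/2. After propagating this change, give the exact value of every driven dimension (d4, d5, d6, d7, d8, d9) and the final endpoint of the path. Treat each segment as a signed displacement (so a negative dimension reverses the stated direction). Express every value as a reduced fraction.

Apply edit: d2 := 1/2
  d4 = d2*3 = 3/2
  d5 = d2/5 = 1/10
  d6 = d2 + d4*5 - 10 = -2
  d7 = d3/5 - d1 = 2
  d8 = d7 - d3 = -13
  d9 = d7*4 = 8
Walk from origin (0, 0):
  seg 1: left by d6 = -2 → (2, 0)
  seg 2: right by d9 = 8 → (10, 0)
  seg 3: up by d1 = 1 → (10, 1)
  seg 4: up by d6 = -2 → (10, -1)
  seg 5: down by d4 = 3/2 → (10, -5/2)
  seg 6: left by d2 = 1/2 → (19/2, -5/2)

d4 = 3/2
d5 = 1/10
d6 = -2
d7 = 2
d8 = -13
d9 = 8
endpoint = (19/2, -5/2)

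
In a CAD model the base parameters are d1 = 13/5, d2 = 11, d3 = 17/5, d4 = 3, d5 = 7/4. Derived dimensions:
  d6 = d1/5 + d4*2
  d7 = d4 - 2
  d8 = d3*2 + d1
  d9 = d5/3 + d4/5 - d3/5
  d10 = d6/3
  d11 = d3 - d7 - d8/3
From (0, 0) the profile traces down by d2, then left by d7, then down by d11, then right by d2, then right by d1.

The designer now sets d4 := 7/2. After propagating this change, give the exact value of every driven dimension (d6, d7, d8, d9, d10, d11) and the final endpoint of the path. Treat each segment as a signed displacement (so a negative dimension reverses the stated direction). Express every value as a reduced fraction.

d6 = 188/25
d7 = 3/2
d8 = 47/5
d9 = 181/300
d10 = 188/75
d11 = -37/30
endpoint = (121/10, -293/30)

Apply edit: d4 := 7/2
  d6 = d1/5 + d4*2 = 188/25
  d7 = d4 - 2 = 3/2
  d8 = d3*2 + d1 = 47/5
  d9 = d5/3 + d4/5 - d3/5 = 181/300
  d10 = d6/3 = 188/75
  d11 = d3 - d7 - d8/3 = -37/30
Walk from origin (0, 0):
  seg 1: down by d2 = 11 → (0, -11)
  seg 2: left by d7 = 3/2 → (-3/2, -11)
  seg 3: down by d11 = -37/30 → (-3/2, -293/30)
  seg 4: right by d2 = 11 → (19/2, -293/30)
  seg 5: right by d1 = 13/5 → (121/10, -293/30)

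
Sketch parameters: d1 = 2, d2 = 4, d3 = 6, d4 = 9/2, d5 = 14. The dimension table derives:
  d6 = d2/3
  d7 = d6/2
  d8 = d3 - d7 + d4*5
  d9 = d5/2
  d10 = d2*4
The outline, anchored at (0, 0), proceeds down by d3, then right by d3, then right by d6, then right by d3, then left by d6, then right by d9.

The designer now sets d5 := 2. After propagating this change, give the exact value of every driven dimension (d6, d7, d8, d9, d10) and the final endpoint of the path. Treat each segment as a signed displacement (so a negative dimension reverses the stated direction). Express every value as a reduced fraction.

d6 = 4/3
d7 = 2/3
d8 = 167/6
d9 = 1
d10 = 16
endpoint = (13, -6)

Apply edit: d5 := 2
  d6 = d2/3 = 4/3
  d7 = d6/2 = 2/3
  d8 = d3 - d7 + d4*5 = 167/6
  d9 = d5/2 = 1
  d10 = d2*4 = 16
Walk from origin (0, 0):
  seg 1: down by d3 = 6 → (0, -6)
  seg 2: right by d3 = 6 → (6, -6)
  seg 3: right by d6 = 4/3 → (22/3, -6)
  seg 4: right by d3 = 6 → (40/3, -6)
  seg 5: left by d6 = 4/3 → (12, -6)
  seg 6: right by d9 = 1 → (13, -6)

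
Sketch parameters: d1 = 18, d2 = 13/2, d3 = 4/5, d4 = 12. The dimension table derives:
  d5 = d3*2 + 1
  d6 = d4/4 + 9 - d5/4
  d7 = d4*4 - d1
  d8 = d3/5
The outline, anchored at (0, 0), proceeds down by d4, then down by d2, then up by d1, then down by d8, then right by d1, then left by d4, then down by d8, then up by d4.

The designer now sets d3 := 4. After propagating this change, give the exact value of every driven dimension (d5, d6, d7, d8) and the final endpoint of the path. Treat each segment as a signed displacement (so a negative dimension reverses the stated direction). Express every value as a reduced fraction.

d5 = 9
d6 = 39/4
d7 = 30
d8 = 4/5
endpoint = (6, 99/10)

Apply edit: d3 := 4
  d5 = d3*2 + 1 = 9
  d6 = d4/4 + 9 - d5/4 = 39/4
  d7 = d4*4 - d1 = 30
  d8 = d3/5 = 4/5
Walk from origin (0, 0):
  seg 1: down by d4 = 12 → (0, -12)
  seg 2: down by d2 = 13/2 → (0, -37/2)
  seg 3: up by d1 = 18 → (0, -1/2)
  seg 4: down by d8 = 4/5 → (0, -13/10)
  seg 5: right by d1 = 18 → (18, -13/10)
  seg 6: left by d4 = 12 → (6, -13/10)
  seg 7: down by d8 = 4/5 → (6, -21/10)
  seg 8: up by d4 = 12 → (6, 99/10)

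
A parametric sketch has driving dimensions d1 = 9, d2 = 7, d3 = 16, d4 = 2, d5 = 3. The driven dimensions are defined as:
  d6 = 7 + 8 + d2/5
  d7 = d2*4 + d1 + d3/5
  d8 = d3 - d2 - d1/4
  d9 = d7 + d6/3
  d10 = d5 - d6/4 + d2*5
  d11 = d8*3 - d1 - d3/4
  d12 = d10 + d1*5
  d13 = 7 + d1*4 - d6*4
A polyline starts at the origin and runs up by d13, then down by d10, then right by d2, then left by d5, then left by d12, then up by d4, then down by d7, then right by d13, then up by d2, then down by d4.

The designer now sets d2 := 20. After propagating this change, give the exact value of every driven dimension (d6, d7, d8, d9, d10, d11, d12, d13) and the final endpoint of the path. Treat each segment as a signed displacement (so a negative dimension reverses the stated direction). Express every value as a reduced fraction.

d6 = 19
d7 = 461/5
d8 = -25/4
d9 = 1478/15
d10 = 393/4
d11 = -127/4
d12 = 573/4
d13 = -33
endpoint = (-637/4, -4069/20)

Apply edit: d2 := 20
  d6 = 7 + 8 + d2/5 = 19
  d7 = d2*4 + d1 + d3/5 = 461/5
  d8 = d3 - d2 - d1/4 = -25/4
  d9 = d7 + d6/3 = 1478/15
  d10 = d5 - d6/4 + d2*5 = 393/4
  d11 = d8*3 - d1 - d3/4 = -127/4
  d12 = d10 + d1*5 = 573/4
  d13 = 7 + d1*4 - d6*4 = -33
Walk from origin (0, 0):
  seg 1: up by d13 = -33 → (0, -33)
  seg 2: down by d10 = 393/4 → (0, -525/4)
  seg 3: right by d2 = 20 → (20, -525/4)
  seg 4: left by d5 = 3 → (17, -525/4)
  seg 5: left by d12 = 573/4 → (-505/4, -525/4)
  seg 6: up by d4 = 2 → (-505/4, -517/4)
  seg 7: down by d7 = 461/5 → (-505/4, -4429/20)
  seg 8: right by d13 = -33 → (-637/4, -4429/20)
  seg 9: up by d2 = 20 → (-637/4, -4029/20)
  seg 10: down by d4 = 2 → (-637/4, -4069/20)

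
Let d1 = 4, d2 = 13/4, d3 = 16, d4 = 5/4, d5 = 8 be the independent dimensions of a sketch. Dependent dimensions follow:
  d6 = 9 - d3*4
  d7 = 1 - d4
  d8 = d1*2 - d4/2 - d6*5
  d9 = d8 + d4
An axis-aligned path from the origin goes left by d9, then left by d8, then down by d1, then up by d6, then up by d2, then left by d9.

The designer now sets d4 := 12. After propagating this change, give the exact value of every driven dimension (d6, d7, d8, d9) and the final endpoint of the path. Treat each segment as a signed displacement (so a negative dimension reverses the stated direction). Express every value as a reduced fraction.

d6 = -55
d7 = -11
d8 = 277
d9 = 289
endpoint = (-855, -223/4)

Apply edit: d4 := 12
  d6 = 9 - d3*4 = -55
  d7 = 1 - d4 = -11
  d8 = d1*2 - d4/2 - d6*5 = 277
  d9 = d8 + d4 = 289
Walk from origin (0, 0):
  seg 1: left by d9 = 289 → (-289, 0)
  seg 2: left by d8 = 277 → (-566, 0)
  seg 3: down by d1 = 4 → (-566, -4)
  seg 4: up by d6 = -55 → (-566, -59)
  seg 5: up by d2 = 13/4 → (-566, -223/4)
  seg 6: left by d9 = 289 → (-855, -223/4)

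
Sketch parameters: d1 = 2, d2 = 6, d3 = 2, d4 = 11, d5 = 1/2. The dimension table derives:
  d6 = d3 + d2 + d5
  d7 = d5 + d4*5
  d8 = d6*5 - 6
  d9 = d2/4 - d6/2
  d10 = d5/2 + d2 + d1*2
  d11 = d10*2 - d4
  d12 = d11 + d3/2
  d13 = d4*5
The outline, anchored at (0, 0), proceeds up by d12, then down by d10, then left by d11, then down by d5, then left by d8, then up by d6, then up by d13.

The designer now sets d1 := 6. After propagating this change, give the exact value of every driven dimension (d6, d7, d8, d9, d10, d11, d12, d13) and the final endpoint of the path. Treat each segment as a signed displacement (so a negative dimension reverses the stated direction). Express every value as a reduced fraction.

d6 = 17/2
d7 = 111/2
d8 = 73/2
d9 = -11/4
d10 = 73/4
d11 = 51/2
d12 = 53/2
d13 = 55
endpoint = (-62, 285/4)

Apply edit: d1 := 6
  d6 = d3 + d2 + d5 = 17/2
  d7 = d5 + d4*5 = 111/2
  d8 = d6*5 - 6 = 73/2
  d9 = d2/4 - d6/2 = -11/4
  d10 = d5/2 + d2 + d1*2 = 73/4
  d11 = d10*2 - d4 = 51/2
  d12 = d11 + d3/2 = 53/2
  d13 = d4*5 = 55
Walk from origin (0, 0):
  seg 1: up by d12 = 53/2 → (0, 53/2)
  seg 2: down by d10 = 73/4 → (0, 33/4)
  seg 3: left by d11 = 51/2 → (-51/2, 33/4)
  seg 4: down by d5 = 1/2 → (-51/2, 31/4)
  seg 5: left by d8 = 73/2 → (-62, 31/4)
  seg 6: up by d6 = 17/2 → (-62, 65/4)
  seg 7: up by d13 = 55 → (-62, 285/4)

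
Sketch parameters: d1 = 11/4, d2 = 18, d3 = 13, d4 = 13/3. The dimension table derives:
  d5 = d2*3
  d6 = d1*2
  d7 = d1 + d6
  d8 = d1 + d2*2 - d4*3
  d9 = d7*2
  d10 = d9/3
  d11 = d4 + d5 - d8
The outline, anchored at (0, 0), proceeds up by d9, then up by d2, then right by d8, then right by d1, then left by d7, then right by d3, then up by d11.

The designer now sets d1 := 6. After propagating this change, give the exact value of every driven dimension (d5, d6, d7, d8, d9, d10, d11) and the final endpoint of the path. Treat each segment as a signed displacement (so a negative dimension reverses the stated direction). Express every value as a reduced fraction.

d5 = 54
d6 = 12
d7 = 18
d8 = 29
d9 = 36
d10 = 12
d11 = 88/3
endpoint = (30, 250/3)

Apply edit: d1 := 6
  d5 = d2*3 = 54
  d6 = d1*2 = 12
  d7 = d1 + d6 = 18
  d8 = d1 + d2*2 - d4*3 = 29
  d9 = d7*2 = 36
  d10 = d9/3 = 12
  d11 = d4 + d5 - d8 = 88/3
Walk from origin (0, 0):
  seg 1: up by d9 = 36 → (0, 36)
  seg 2: up by d2 = 18 → (0, 54)
  seg 3: right by d8 = 29 → (29, 54)
  seg 4: right by d1 = 6 → (35, 54)
  seg 5: left by d7 = 18 → (17, 54)
  seg 6: right by d3 = 13 → (30, 54)
  seg 7: up by d11 = 88/3 → (30, 250/3)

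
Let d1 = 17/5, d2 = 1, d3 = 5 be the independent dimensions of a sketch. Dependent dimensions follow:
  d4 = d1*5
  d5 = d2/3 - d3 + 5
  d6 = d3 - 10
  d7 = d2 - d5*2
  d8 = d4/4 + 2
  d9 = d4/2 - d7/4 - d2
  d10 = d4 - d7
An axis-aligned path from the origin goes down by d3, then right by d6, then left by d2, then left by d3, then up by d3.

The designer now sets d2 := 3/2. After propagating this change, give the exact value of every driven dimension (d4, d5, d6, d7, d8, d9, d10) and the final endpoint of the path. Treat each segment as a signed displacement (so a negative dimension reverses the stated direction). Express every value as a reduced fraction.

d4 = 17
d5 = 1/2
d6 = -5
d7 = 1/2
d8 = 25/4
d9 = 55/8
d10 = 33/2
endpoint = (-23/2, 0)

Apply edit: d2 := 3/2
  d4 = d1*5 = 17
  d5 = d2/3 - d3 + 5 = 1/2
  d6 = d3 - 10 = -5
  d7 = d2 - d5*2 = 1/2
  d8 = d4/4 + 2 = 25/4
  d9 = d4/2 - d7/4 - d2 = 55/8
  d10 = d4 - d7 = 33/2
Walk from origin (0, 0):
  seg 1: down by d3 = 5 → (0, -5)
  seg 2: right by d6 = -5 → (-5, -5)
  seg 3: left by d2 = 3/2 → (-13/2, -5)
  seg 4: left by d3 = 5 → (-23/2, -5)
  seg 5: up by d3 = 5 → (-23/2, 0)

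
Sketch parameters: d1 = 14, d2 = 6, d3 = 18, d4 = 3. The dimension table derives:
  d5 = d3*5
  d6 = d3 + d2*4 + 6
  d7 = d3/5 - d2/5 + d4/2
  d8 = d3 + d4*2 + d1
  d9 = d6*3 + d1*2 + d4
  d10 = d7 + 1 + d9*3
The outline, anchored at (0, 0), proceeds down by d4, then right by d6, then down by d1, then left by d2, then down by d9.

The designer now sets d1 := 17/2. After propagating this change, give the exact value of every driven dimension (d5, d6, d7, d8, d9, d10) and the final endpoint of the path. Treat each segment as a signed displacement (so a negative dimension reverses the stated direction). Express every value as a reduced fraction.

d5 = 90
d6 = 48
d7 = 39/10
d8 = 65/2
d9 = 164
d10 = 4969/10
endpoint = (42, -351/2)

Apply edit: d1 := 17/2
  d5 = d3*5 = 90
  d6 = d3 + d2*4 + 6 = 48
  d7 = d3/5 - d2/5 + d4/2 = 39/10
  d8 = d3 + d4*2 + d1 = 65/2
  d9 = d6*3 + d1*2 + d4 = 164
  d10 = d7 + 1 + d9*3 = 4969/10
Walk from origin (0, 0):
  seg 1: down by d4 = 3 → (0, -3)
  seg 2: right by d6 = 48 → (48, -3)
  seg 3: down by d1 = 17/2 → (48, -23/2)
  seg 4: left by d2 = 6 → (42, -23/2)
  seg 5: down by d9 = 164 → (42, -351/2)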